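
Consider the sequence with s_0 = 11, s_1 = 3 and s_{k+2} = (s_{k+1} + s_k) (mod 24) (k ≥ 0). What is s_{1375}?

We have s_0 = 11,  s_1 = 3,  s_2 = 14,  s_3 = 17,  s_4 = 7,  s_5 = 0,  s_6 = 7,  s_7 = 7,  s_8 = 14,  s_9 = 21,  s_{10} = 11,  s_{11} = 8,  s_{12} = 19,  s_{13} = 3,  s_{14} = 22,  s_{15} = 1,  s_{16} = 23,  s_{17} = 0,  s_{18} = 23,  s_{19} = 23,  s_{20} = 22,  s_{21} = 21,  s_{22} = 19,  s_{23} = 16,  s_{24} = 11,  s_{25} = 3.
The sequence repeats with period 24.
So s_{1375} = s_{0 + ((1375-0) mod 24)} = s_7 = 7.

7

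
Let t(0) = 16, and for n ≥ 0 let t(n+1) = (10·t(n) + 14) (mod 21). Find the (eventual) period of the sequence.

t(0) = 16, t(1) = 6, t(2) = 11, t(3) = 19, t(4) = 15, t(5) = 17, t(6) = 16.
The sequence repeats with period 6.

6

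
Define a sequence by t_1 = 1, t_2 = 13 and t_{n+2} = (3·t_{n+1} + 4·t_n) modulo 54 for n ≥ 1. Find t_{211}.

37

We have t_1 = 1, t_2 = 13, t_3 = 43, t_4 = 19, t_5 = 13, t_6 = 7, t_7 = 19, t_8 = 31, t_9 = 7, t_{10} = 37, t_{11} = 31, t_{12} = 25, t_{13} = 37, t_{14} = 49, t_{15} = 25, t_{16} = 1, t_{17} = 49, t_{18} = 43, t_{19} = 1, t_{20} = 13.
The sequence repeats with period 18.
(211 - 1) mod 18 = 12, so t_{211} = t_{13} = 37.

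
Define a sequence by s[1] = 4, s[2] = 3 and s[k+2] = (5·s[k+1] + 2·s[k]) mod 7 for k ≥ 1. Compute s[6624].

2

s[1] = 4, s[2] = 3, s[3] = 2, s[4] = 2, s[5] = 0, s[6] = 4, s[7] = 6, s[8] = 3, s[9] = 6, s[10] = 1, s[11] = 3, s[12] = 3, s[13] = 0, s[14] = 6, s[15] = 2, s[16] = 1, s[17] = 2, s[18] = 5, s[19] = 1, s[20] = 1, s[21] = 0, s[22] = 2, s[23] = 3, s[24] = 5, s[25] = 3, s[26] = 4, s[27] = 5, s[28] = 5, s[29] = 0, s[30] = 3, s[31] = 1, s[32] = 4, s[33] = 1, s[34] = 6, s[35] = 4, s[36] = 4, s[37] = 0, s[38] = 1, s[39] = 5, s[40] = 6, s[41] = 5, s[42] = 2, s[43] = 6, s[44] = 6, s[45] = 0, s[46] = 5, s[47] = 4, s[48] = 2, s[49] = 4, s[50] = 3.
Since (s[49], s[50]) = (s[1], s[2]) = (4, 3) (two consecutive terms determine the rest), the sequence is periodic with period 48.
So s[6624] = s[1 + ((6624-1) mod 48)] = s[48] = 2.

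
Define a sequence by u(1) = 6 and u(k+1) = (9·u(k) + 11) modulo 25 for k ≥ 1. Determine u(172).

15

u(1) = 6,  u(2) = 15,  u(3) = 21,  u(4) = 0,  u(5) = 11,  u(6) = 10,  u(7) = 1,  u(8) = 20,  u(9) = 16,  u(10) = 5,  u(11) = 6.
The sequence repeats with period 10.
(172 - 1) mod 10 = 1, so u(172) = u(2) = 15.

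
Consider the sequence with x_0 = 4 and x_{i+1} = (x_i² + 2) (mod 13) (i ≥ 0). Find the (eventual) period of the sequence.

4

We have x_0 = 4; x_1 = 5; x_2 = 1; x_3 = 3; x_4 = 11; x_5 = 6; x_6 = 12; x_7 = 3.
Since x_7 = x_3 = 3, the sequence is eventually periodic: after a pre-period of length 3 it cycles with period 4.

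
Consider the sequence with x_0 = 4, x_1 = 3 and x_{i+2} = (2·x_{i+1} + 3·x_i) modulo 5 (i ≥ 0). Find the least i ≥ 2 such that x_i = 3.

Listing terms: x_0 = 4; x_1 = 3; x_2 = 3; x_3 = 0; x_4 = 4; x_5 = 3.
The sequence repeats with period 4.
The value 3 first appears (with i ≥ 2) at x_2.

2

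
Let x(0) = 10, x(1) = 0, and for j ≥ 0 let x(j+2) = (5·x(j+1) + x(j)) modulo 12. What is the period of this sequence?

24

We have x(0) = 10, x(1) = 0, x(2) = 10, x(3) = 2, x(4) = 8, x(5) = 6, x(6) = 2, x(7) = 4, x(8) = 10, x(9) = 6, x(10) = 4, x(11) = 2, x(12) = 2, x(13) = 0, x(14) = 2, x(15) = 10, x(16) = 4, x(17) = 6, x(18) = 10, x(19) = 8, x(20) = 2, x(21) = 6, x(22) = 8, x(23) = 10, x(24) = 10, x(25) = 0.
Since (x(24), x(25)) = (x(0), x(1)) = (10, 0) (two consecutive terms determine the rest), the sequence is periodic with period 24.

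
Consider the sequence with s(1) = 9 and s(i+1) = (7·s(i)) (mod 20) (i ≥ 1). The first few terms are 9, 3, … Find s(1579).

1

We have s(1) = 9; s(2) = 3; s(3) = 1; s(4) = 7; s(5) = 9.
The sequence repeats with period 4.
(1579 - 1) mod 4 = 2, so s(1579) = s(3) = 1.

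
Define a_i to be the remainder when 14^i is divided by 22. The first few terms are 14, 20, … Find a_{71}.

14

We have a_1 = 14, a_2 = 20, a_3 = 16, a_4 = 4, a_5 = 12, a_6 = 14.
The sequence repeats with period 5.
So a_{71} = a_{1 + ((71-1) mod 5)} = a_1 = 14.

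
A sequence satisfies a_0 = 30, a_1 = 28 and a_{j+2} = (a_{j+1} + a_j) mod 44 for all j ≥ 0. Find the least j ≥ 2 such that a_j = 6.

a_0 = 30, a_1 = 28, a_2 = 14, a_3 = 42, a_4 = 12, a_5 = 10, a_6 = 22, a_7 = 32, a_8 = 10, a_9 = 42, a_{10} = 8, a_{11} = 6, a_{12} = 14, a_{13} = 20, a_{14} = 34, a_{15} = 10, a_{16} = 0, a_{17} = 10, a_{18} = 10, a_{19} = 20, a_{20} = 30, a_{21} = 6, a_{22} = 36, a_{23} = 42, a_{24} = 34, a_{25} = 32, a_{26} = 22, a_{27} = 10, a_{28} = 32, a_{29} = 42, a_{30} = 30, a_{31} = 28.
The sequence repeats with period 30.
The value 6 first appears (with j ≥ 2) at a_{11}.

11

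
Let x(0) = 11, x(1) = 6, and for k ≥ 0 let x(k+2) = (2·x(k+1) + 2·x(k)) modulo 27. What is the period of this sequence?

27

x(0) = 11,  x(1) = 6,  x(2) = 7,  x(3) = 26,  x(4) = 12,  x(5) = 22,  x(6) = 14,  x(7) = 18,  x(8) = 10,  x(9) = 2,  x(10) = 24,  x(11) = 25,  x(12) = 17,  x(13) = 3,  x(14) = 13,  x(15) = 5,  x(16) = 9,  x(17) = 1,  x(18) = 20,  x(19) = 15,  x(20) = 16,  x(21) = 8,  x(22) = 21,  x(23) = 4,  x(24) = 23,  x(25) = 0,  x(26) = 19,  x(27) = 11,  x(28) = 6.
The sequence repeats with period 27.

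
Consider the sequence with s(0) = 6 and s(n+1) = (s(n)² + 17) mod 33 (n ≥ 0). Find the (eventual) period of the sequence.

We have s(0) = 6,  s(1) = 20,  s(2) = 21,  s(3) = 29,  s(4) = 0,  s(5) = 17,  s(6) = 9,  s(7) = 32,  s(8) = 18,  s(9) = 11,  s(10) = 6.
Since s(10) = s(0) = 6, the sequence is periodic with period 10.

10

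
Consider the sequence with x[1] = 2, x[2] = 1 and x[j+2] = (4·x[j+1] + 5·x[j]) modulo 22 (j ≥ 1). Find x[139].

20

Listing terms: x[1] = 2,  x[2] = 1,  x[3] = 14,  x[4] = 17,  x[5] = 6,  x[6] = 21,  x[7] = 4,  x[8] = 11,  x[9] = 20,  x[10] = 3,  x[11] = 2,  x[12] = 1.
The sequence repeats with period 10.
So x[139] = x[1 + ((139-1) mod 10)] = x[9] = 20.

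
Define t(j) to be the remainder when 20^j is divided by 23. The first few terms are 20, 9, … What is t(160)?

Listing terms: t(1) = 20, t(2) = 9, t(3) = 19, t(4) = 12, t(5) = 10, t(6) = 16, t(7) = 21, t(8) = 6, t(9) = 5, t(10) = 8, t(11) = 22, t(12) = 3, t(13) = 14, t(14) = 4, t(15) = 11, t(16) = 13, t(17) = 7, t(18) = 2, t(19) = 17, t(20) = 18, t(21) = 15, t(22) = 1, t(23) = 20.
The sequence repeats with period 22.
(160 - 1) mod 22 = 5, so t(160) = t(6) = 16.

16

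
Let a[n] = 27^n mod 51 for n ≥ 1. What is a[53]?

6

Listing terms: a[1] = 27, a[2] = 15, a[3] = 48, a[4] = 21, a[5] = 6, a[6] = 9, a[7] = 39, a[8] = 33, a[9] = 24, a[10] = 36, a[11] = 3, a[12] = 30, a[13] = 45, a[14] = 42, a[15] = 12, a[16] = 18, a[17] = 27.
Since a[17] = a[1] = 27, the sequence is periodic with period 16.
So a[53] = a[1 + ((53-1) mod 16)] = a[5] = 6.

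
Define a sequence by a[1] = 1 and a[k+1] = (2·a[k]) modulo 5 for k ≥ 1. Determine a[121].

1

Computing terms: a[1] = 1,  a[2] = 2,  a[3] = 4,  a[4] = 3,  a[5] = 1.
The sequence repeats with period 4.
(121 - 1) mod 4 = 0, so a[121] = a[1] = 1.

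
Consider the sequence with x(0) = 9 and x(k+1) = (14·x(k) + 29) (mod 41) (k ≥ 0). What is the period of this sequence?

8

Computing terms: x(0) = 9, x(1) = 32, x(2) = 26, x(3) = 24, x(4) = 37, x(5) = 14, x(6) = 20, x(7) = 22, x(8) = 9.
The sequence repeats with period 8.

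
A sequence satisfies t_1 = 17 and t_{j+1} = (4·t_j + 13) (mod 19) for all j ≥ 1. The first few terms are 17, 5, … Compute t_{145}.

Listing terms: t_1 = 17,  t_2 = 5,  t_3 = 14,  t_4 = 12,  t_5 = 4,  t_6 = 10,  t_7 = 15,  t_8 = 16,  t_9 = 1,  t_{10} = 17.
Since t_{10} = t_1 = 17, the sequence is periodic with period 9.
(145 - 1) mod 9 = 0, so t_{145} = t_1 = 17.

17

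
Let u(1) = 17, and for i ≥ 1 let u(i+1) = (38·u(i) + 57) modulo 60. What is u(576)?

55

We have u(1) = 17; u(2) = 43; u(3) = 11; u(4) = 55; u(5) = 47; u(6) = 43.
Since u(6) = u(2) = 43, the sequence is eventually periodic: after a pre-period of length 1 it cycles with period 4.
For i ≥ 2, u(i) depends only on (i - 2) mod 4. (576 - 2) mod 4 = 2, so u(576) = u(4) = 55.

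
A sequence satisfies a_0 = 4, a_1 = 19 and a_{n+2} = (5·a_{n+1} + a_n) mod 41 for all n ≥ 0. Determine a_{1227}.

30

We have a_0 = 4, a_1 = 19, a_2 = 17, a_3 = 22, a_4 = 4, a_5 = 1, a_6 = 9, a_7 = 5, a_8 = 34, a_9 = 11, a_{10} = 7, a_{11} = 5, a_{12} = 32, a_{13} = 1, a_{14} = 37, a_{15} = 22, a_{16} = 24, a_{17} = 19, a_{18} = 37, a_{19} = 40, a_{20} = 32, a_{21} = 36, a_{22} = 7, a_{23} = 30, a_{24} = 34, a_{25} = 36, a_{26} = 9, a_{27} = 40, a_{28} = 4, a_{29} = 19.
The sequence repeats with period 28.
(1227 - 0) mod 28 = 23, so a_{1227} = a_{23} = 30.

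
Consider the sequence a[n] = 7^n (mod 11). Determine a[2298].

9

a[1] = 7, a[2] = 5, a[3] = 2, a[4] = 3, a[5] = 10, a[6] = 4, a[7] = 6, a[8] = 9, a[9] = 8, a[10] = 1, a[11] = 7.
Since a[11] = a[1] = 7, the sequence is periodic with period 10.
So a[2298] = a[1 + ((2298-1) mod 10)] = a[8] = 9.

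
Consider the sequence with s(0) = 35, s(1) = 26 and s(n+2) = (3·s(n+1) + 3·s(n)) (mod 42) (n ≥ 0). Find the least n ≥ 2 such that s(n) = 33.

9

Listing terms: s(0) = 35, s(1) = 26, s(2) = 15, s(3) = 39, s(4) = 36, s(5) = 15, s(6) = 27, s(7) = 0, s(8) = 39, s(9) = 33, s(10) = 6, s(11) = 33, s(12) = 33, s(13) = 30, s(14) = 21, s(15) = 27, s(16) = 18, s(17) = 9, s(18) = 39, s(19) = 18, s(20) = 3, s(21) = 21, s(22) = 30, s(23) = 27, s(24) = 3, s(25) = 6, s(26) = 27, s(27) = 15, s(28) = 0, s(29) = 3, s(30) = 9, s(31) = 36, s(32) = 9, s(33) = 9, s(34) = 12, s(35) = 21, s(36) = 15, s(37) = 24, s(38) = 33, s(39) = 3, s(40) = 24, s(41) = 39, s(42) = 21, s(43) = 12, s(44) = 15, s(45) = 39.
Since (s(44), s(45)) = (s(2), s(3)) = (15, 39) (two consecutive terms determine the rest), the sequence is eventually periodic: after a pre-period of length 2 it cycles with period 42.
The value 33 first appears (with n ≥ 2) at s(9).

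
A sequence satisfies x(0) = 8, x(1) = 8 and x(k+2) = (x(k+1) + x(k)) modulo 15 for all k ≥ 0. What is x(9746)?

Listing terms: x(0) = 8,  x(1) = 8,  x(2) = 1,  x(3) = 9,  x(4) = 10,  x(5) = 4,  x(6) = 14,  x(7) = 3,  x(8) = 2,  x(9) = 5,  x(10) = 7,  x(11) = 12,  x(12) = 4,  x(13) = 1,  x(14) = 5,  x(15) = 6,  x(16) = 11,  x(17) = 2,  x(18) = 13,  x(19) = 0,  x(20) = 13,  x(21) = 13,  x(22) = 11,  x(23) = 9,  x(24) = 5,  x(25) = 14,  x(26) = 4,  x(27) = 3,  x(28) = 7,  x(29) = 10,  x(30) = 2,  x(31) = 12,  x(32) = 14,  x(33) = 11,  x(34) = 10,  x(35) = 6,  x(36) = 1,  x(37) = 7,  x(38) = 8,  x(39) = 0,  x(40) = 8,  x(41) = 8.
Since (x(40), x(41)) = (x(0), x(1)) = (8, 8) (two consecutive terms determine the rest), the sequence is periodic with period 40.
(9746 - 0) mod 40 = 26, so x(9746) = x(26) = 4.

4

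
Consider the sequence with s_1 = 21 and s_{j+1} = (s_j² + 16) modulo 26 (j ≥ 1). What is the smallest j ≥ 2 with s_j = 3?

5

Listing terms: s_1 = 21; s_2 = 15; s_3 = 7; s_4 = 13; s_5 = 3; s_6 = 25; s_7 = 17; s_8 = 19; s_9 = 13.
Since s_9 = s_4 = 13, the sequence is eventually periodic: after a pre-period of length 3 it cycles with period 5.
The value 3 first appears (with j ≥ 2) at s_5.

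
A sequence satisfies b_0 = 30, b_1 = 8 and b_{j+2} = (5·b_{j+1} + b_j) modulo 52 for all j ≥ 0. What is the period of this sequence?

12

Listing terms: b_0 = 30; b_1 = 8; b_2 = 18; b_3 = 46; b_4 = 40; b_5 = 38; b_6 = 22; b_7 = 44; b_8 = 34; b_9 = 6; b_{10} = 12; b_{11} = 14; b_{12} = 30; b_{13} = 8.
Since (b_{12}, b_{13}) = (b_0, b_1) = (30, 8) (two consecutive terms determine the rest), the sequence is periodic with period 12.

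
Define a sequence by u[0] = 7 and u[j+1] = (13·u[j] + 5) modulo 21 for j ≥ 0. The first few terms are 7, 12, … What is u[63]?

19

u[0] = 7,  u[1] = 12,  u[2] = 14,  u[3] = 19,  u[4] = 0,  u[5] = 5,  u[6] = 7.
The sequence repeats with period 6.
So u[63] = u[0 + ((63-0) mod 6)] = u[3] = 19.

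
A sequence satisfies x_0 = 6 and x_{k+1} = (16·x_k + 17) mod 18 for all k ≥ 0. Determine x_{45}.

15

x_0 = 6; x_1 = 5; x_2 = 7; x_3 = 3; x_4 = 11; x_5 = 13; x_6 = 9; x_7 = 17; x_8 = 1; x_9 = 15; x_{10} = 5.
Since x_{10} = x_1 = 5, the sequence is eventually periodic: after a pre-period of length 1 it cycles with period 9.
For k ≥ 1, x_k depends only on (k - 1) mod 9. (45 - 1) mod 9 = 8, so x_{45} = x_9 = 15.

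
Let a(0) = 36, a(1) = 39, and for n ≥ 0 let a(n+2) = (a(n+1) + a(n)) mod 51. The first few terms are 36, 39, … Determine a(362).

24

We have a(0) = 36, a(1) = 39, a(2) = 24, a(3) = 12, a(4) = 36, a(5) = 48, a(6) = 33, a(7) = 30, a(8) = 12, a(9) = 42, a(10) = 3, a(11) = 45, a(12) = 48, a(13) = 42, a(14) = 39, a(15) = 30, a(16) = 18, a(17) = 48, a(18) = 15, a(19) = 12, a(20) = 27, a(21) = 39, a(22) = 15, a(23) = 3, a(24) = 18, a(25) = 21, a(26) = 39, a(27) = 9, a(28) = 48, a(29) = 6, a(30) = 3, a(31) = 9, a(32) = 12, a(33) = 21, a(34) = 33, a(35) = 3, a(36) = 36, a(37) = 39.
The sequence repeats with period 36.
So a(362) = a(0 + ((362-0) mod 36)) = a(2) = 24.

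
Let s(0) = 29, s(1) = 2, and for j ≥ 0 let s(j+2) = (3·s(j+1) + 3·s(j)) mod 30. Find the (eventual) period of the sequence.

s(0) = 29; s(1) = 2; s(2) = 3; s(3) = 15; s(4) = 24; s(5) = 27; s(6) = 3; s(7) = 0; s(8) = 9; s(9) = 27; s(10) = 18; s(11) = 15; s(12) = 9; s(13) = 12; s(14) = 3; s(15) = 15.
Since (s(14), s(15)) = (s(2), s(3)) = (3, 15) (two consecutive terms determine the rest), the sequence is eventually periodic: after a pre-period of length 2 it cycles with period 12.

12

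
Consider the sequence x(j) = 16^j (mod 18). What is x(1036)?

Listing terms: x(0) = 1; x(1) = 16; x(2) = 4; x(3) = 10; x(4) = 16.
Since x(4) = x(1) = 16, the sequence is eventually periodic: after a pre-period of length 1 it cycles with period 3.
For j ≥ 1, x(j) depends only on (j - 1) mod 3. (1036 - 1) mod 3 = 0, so x(1036) = x(1) = 16.

16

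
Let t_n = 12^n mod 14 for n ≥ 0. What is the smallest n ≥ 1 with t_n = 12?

1

t_0 = 1, t_1 = 12, t_2 = 4, t_3 = 6, t_4 = 2, t_5 = 10, t_6 = 8, t_7 = 12.
Since t_7 = t_1 = 12, the sequence is eventually periodic: after a pre-period of length 1 it cycles with period 6.
The value 12 first appears (with n ≥ 1) at t_1.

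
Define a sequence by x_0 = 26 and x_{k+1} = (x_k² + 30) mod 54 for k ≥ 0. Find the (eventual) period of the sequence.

We have x_0 = 26,  x_1 = 4,  x_2 = 46,  x_3 = 40,  x_4 = 10,  x_5 = 22,  x_6 = 28,  x_7 = 4.
Since x_7 = x_1 = 4, the sequence is eventually periodic: after a pre-period of length 1 it cycles with period 6.

6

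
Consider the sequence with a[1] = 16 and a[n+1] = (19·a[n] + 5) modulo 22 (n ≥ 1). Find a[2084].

Listing terms: a[1] = 16,  a[2] = 1,  a[3] = 2,  a[4] = 21,  a[5] = 8,  a[6] = 3,  a[7] = 18,  a[8] = 17,  a[9] = 20,  a[10] = 11,  a[11] = 16.
Since a[11] = a[1] = 16, the sequence is periodic with period 10.
So a[2084] = a[1 + ((2084-1) mod 10)] = a[4] = 21.

21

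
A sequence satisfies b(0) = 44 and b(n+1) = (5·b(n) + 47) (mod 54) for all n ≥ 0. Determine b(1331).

21

Listing terms: b(0) = 44, b(1) = 51, b(2) = 32, b(3) = 45, b(4) = 2, b(5) = 3, b(6) = 8, b(7) = 33, b(8) = 50, b(9) = 27, b(10) = 20, b(11) = 39, b(12) = 26, b(13) = 15, b(14) = 14, b(15) = 9, b(16) = 38, b(17) = 21, b(18) = 44.
The sequence repeats with period 18.
(1331 - 0) mod 18 = 17, so b(1331) = b(17) = 21.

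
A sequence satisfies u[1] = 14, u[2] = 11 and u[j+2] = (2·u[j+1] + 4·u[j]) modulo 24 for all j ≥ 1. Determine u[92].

Listing terms: u[1] = 14; u[2] = 11; u[3] = 6; u[4] = 8; u[5] = 16; u[6] = 16; u[7] = 0; u[8] = 16; u[9] = 8; u[10] = 8; u[11] = 0; u[12] = 8; u[13] = 16.
Since (u[12], u[13]) = (u[4], u[5]) = (8, 16) (two consecutive terms determine the rest), the sequence is eventually periodic: after a pre-period of length 3 it cycles with period 8.
For j ≥ 4, u[j] depends only on (j - 4) mod 8. (92 - 4) mod 8 = 0, so u[92] = u[4] = 8.

8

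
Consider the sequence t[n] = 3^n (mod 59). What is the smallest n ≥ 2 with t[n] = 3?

30

t[1] = 3,  t[2] = 9,  t[3] = 27,  t[4] = 22,  t[5] = 7,  t[6] = 21,  t[7] = 4,  t[8] = 12,  t[9] = 36,  t[10] = 49,  t[11] = 29,  t[12] = 28,  t[13] = 25,  t[14] = 16,  t[15] = 48,  t[16] = 26,  t[17] = 19,  t[18] = 57,  t[19] = 53,  t[20] = 41,  t[21] = 5,  t[22] = 15,  t[23] = 45,  t[24] = 17,  t[25] = 51,  t[26] = 35,  t[27] = 46,  t[28] = 20,  t[29] = 1,  t[30] = 3.
The sequence repeats with period 29.
The value 3 next appears (with n ≥ 2) at t[30].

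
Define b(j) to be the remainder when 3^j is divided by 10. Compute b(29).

Computing terms: b(1) = 3, b(2) = 9, b(3) = 7, b(4) = 1, b(5) = 3.
The sequence repeats with period 4.
So b(29) = b(1 + ((29-1) mod 4)) = b(1) = 3.

3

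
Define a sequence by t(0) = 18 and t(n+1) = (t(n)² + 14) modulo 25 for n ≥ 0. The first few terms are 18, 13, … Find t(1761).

t(0) = 18; t(1) = 13; t(2) = 8; t(3) = 3; t(4) = 23; t(5) = 18.
The sequence repeats with period 5.
(1761 - 0) mod 5 = 1, so t(1761) = t(1) = 13.

13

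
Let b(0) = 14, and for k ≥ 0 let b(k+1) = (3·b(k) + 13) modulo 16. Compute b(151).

We have b(0) = 14; b(1) = 7; b(2) = 2; b(3) = 3; b(4) = 6; b(5) = 15; b(6) = 10; b(7) = 11; b(8) = 14.
Since b(8) = b(0) = 14, the sequence is periodic with period 8.
So b(151) = b(0 + ((151-0) mod 8)) = b(7) = 11.

11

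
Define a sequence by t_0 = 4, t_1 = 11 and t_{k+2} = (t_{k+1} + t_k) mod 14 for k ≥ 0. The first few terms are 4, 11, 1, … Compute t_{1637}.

t_0 = 4,  t_1 = 11,  t_2 = 1,  t_3 = 12,  t_4 = 13,  t_5 = 11,  t_6 = 10,  t_7 = 7,  t_8 = 3,  t_9 = 10,  t_{10} = 13,  t_{11} = 9,  t_{12} = 8,  t_{13} = 3,  t_{14} = 11,  t_{15} = 0,  t_{16} = 11,  t_{17} = 11,  t_{18} = 8,  t_{19} = 5,  t_{20} = 13,  t_{21} = 4,  t_{22} = 3,  t_{23} = 7,  t_{24} = 10,  t_{25} = 3,  t_{26} = 13,  t_{27} = 2,  t_{28} = 1,  t_{29} = 3,  t_{30} = 4,  t_{31} = 7,  t_{32} = 11,  t_{33} = 4,  t_{34} = 1,  t_{35} = 5,  t_{36} = 6,  t_{37} = 11,  t_{38} = 3,  t_{39} = 0,  t_{40} = 3,  t_{41} = 3,  t_{42} = 6,  t_{43} = 9,  t_{44} = 1,  t_{45} = 10,  t_{46} = 11,  t_{47} = 7,  t_{48} = 4,  t_{49} = 11.
The sequence repeats with period 48.
So t_{1637} = t_{0 + ((1637-0) mod 48)} = t_5 = 11.

11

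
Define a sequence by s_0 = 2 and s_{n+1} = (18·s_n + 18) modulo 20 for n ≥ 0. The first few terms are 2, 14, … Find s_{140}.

2

We have s_0 = 2,  s_1 = 14,  s_2 = 10,  s_3 = 18,  s_4 = 2.
Since s_4 = s_0 = 2, the sequence is periodic with period 4.
So s_{140} = s_{0 + ((140-0) mod 4)} = s_0 = 2.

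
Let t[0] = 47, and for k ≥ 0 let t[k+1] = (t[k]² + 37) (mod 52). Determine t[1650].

Listing terms: t[0] = 47,  t[1] = 10,  t[2] = 33,  t[3] = 34,  t[4] = 49,  t[5] = 46,  t[6] = 21,  t[7] = 10.
Since t[7] = t[1] = 10, the sequence is eventually periodic: after a pre-period of length 1 it cycles with period 6.
For k ≥ 1, t[k] depends only on (k - 1) mod 6. (1650 - 1) mod 6 = 5, so t[1650] = t[6] = 21.

21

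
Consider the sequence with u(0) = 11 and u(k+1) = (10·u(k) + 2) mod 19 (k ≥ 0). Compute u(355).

Computing terms: u(0) = 11; u(1) = 17; u(2) = 1; u(3) = 12; u(4) = 8; u(5) = 6; u(6) = 5; u(7) = 14; u(8) = 9; u(9) = 16; u(10) = 10; u(11) = 7; u(12) = 15; u(13) = 0; u(14) = 2; u(15) = 3; u(16) = 13; u(17) = 18; u(18) = 11.
Since u(18) = u(0) = 11, the sequence is periodic with period 18.
(355 - 0) mod 18 = 13, so u(355) = u(13) = 0.

0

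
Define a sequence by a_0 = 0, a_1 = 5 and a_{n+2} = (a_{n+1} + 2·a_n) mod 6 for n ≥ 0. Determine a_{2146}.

1

Computing terms: a_0 = 0; a_1 = 5; a_2 = 5; a_3 = 3; a_4 = 1; a_5 = 1; a_6 = 3; a_7 = 5; a_8 = 5.
Since (a_7, a_8) = (a_1, a_2) = (5, 5) (two consecutive terms determine the rest), the sequence is eventually periodic: after a pre-period of length 1 it cycles with period 6.
For n ≥ 1, a_n depends only on (n - 1) mod 6. (2146 - 1) mod 6 = 3, so a_{2146} = a_4 = 1.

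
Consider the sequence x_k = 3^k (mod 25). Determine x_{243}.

x_0 = 1, x_1 = 3, x_2 = 9, x_3 = 2, x_4 = 6, x_5 = 18, x_6 = 4, x_7 = 12, x_8 = 11, x_9 = 8, x_{10} = 24, x_{11} = 22, x_{12} = 16, x_{13} = 23, x_{14} = 19, x_{15} = 7, x_{16} = 21, x_{17} = 13, x_{18} = 14, x_{19} = 17, x_{20} = 1.
The sequence repeats with period 20.
(243 - 0) mod 20 = 3, so x_{243} = x_3 = 2.

2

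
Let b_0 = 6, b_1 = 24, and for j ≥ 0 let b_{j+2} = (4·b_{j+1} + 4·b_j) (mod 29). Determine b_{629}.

Computing terms: b_0 = 6; b_1 = 24; b_2 = 4; b_3 = 25; b_4 = 0; b_5 = 13; b_6 = 23; b_7 = 28; b_8 = 1; b_9 = 0; b_{10} = 4; b_{11} = 16; b_{12} = 22; b_{13} = 7; b_{14} = 0; b_{15} = 28; b_{16} = 25; b_{17} = 9; b_{18} = 20; b_{19} = 0; b_{20} = 22; b_{21} = 1; b_{22} = 5; b_{23} = 24; b_{24} = 0; b_{25} = 9; b_{26} = 7; b_{27} = 6; b_{28} = 23; b_{29} = 0; b_{30} = 5; b_{31} = 20; b_{32} = 13; b_{33} = 16; b_{34} = 0; b_{35} = 6; b_{36} = 24.
Since (b_{35}, b_{36}) = (b_0, b_1) = (6, 24) (two consecutive terms determine the rest), the sequence is periodic with period 35.
(629 - 0) mod 35 = 34, so b_{629} = b_{34} = 0.

0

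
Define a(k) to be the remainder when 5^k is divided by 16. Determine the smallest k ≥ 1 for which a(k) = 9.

2

We have a(0) = 1, a(1) = 5, a(2) = 9, a(3) = 13, a(4) = 1.
Since a(4) = a(0) = 1, the sequence is periodic with period 4.
The value 9 first appears (with k ≥ 1) at a(2).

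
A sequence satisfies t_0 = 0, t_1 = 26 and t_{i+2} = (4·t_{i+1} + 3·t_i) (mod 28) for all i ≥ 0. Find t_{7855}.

26

We have t_0 = 0,  t_1 = 26,  t_2 = 20,  t_3 = 18,  t_4 = 20,  t_5 = 22,  t_6 = 8,  t_7 = 14,  t_8 = 24,  t_9 = 26,  t_{10} = 8,  t_{11} = 26,  t_{12} = 16,  t_{13} = 2,  t_{14} = 0,  t_{15} = 6,  t_{16} = 24,  t_{17} = 2,  t_{18} = 24,  t_{19} = 18,  t_{20} = 4,  t_{21} = 14,  t_{22} = 12,  t_{23} = 6,  t_{24} = 4,  t_{25} = 6,  t_{26} = 8,  t_{27} = 22,  t_{28} = 0,  t_{29} = 10,  t_{30} = 12,  t_{31} = 22,  t_{32} = 12,  t_{33} = 2,  t_{34} = 16,  t_{35} = 14,  t_{36} = 20,  t_{37} = 10,  t_{38} = 16,  t_{39} = 10,  t_{40} = 4,  t_{41} = 18,  t_{42} = 0,  t_{43} = 26.
Since (t_{42}, t_{43}) = (t_0, t_1) = (0, 26) (two consecutive terms determine the rest), the sequence is periodic with period 42.
So t_{7855} = t_{0 + ((7855-0) mod 42)} = t_1 = 26.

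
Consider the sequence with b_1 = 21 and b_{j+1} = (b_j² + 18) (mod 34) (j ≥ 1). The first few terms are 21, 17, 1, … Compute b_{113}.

Listing terms: b_1 = 21,  b_2 = 17,  b_3 = 1,  b_4 = 19,  b_5 = 5,  b_6 = 9,  b_7 = 31,  b_8 = 27,  b_9 = 33,  b_{10} = 19.
Since b_{10} = b_4 = 19, the sequence is eventually periodic: after a pre-period of length 3 it cycles with period 6.
For j ≥ 4, b_j depends only on (j - 4) mod 6. (113 - 4) mod 6 = 1, so b_{113} = b_5 = 5.

5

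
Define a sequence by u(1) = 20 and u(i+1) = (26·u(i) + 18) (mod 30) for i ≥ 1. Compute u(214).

4

u(1) = 20; u(2) = 28; u(3) = 26; u(4) = 4; u(5) = 2; u(6) = 10; u(7) = 8; u(8) = 16; u(9) = 14; u(10) = 22; u(11) = 20.
Since u(11) = u(1) = 20, the sequence is periodic with period 10.
So u(214) = u(1 + ((214-1) mod 10)) = u(4) = 4.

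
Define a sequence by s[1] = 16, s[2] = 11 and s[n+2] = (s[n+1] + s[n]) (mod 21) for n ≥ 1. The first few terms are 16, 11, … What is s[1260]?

11

Computing terms: s[1] = 16, s[2] = 11, s[3] = 6, s[4] = 17, s[5] = 2, s[6] = 19, s[7] = 0, s[8] = 19, s[9] = 19, s[10] = 17, s[11] = 15, s[12] = 11, s[13] = 5, s[14] = 16, s[15] = 0, s[16] = 16, s[17] = 16, s[18] = 11.
Since (s[17], s[18]) = (s[1], s[2]) = (16, 11) (two consecutive terms determine the rest), the sequence is periodic with period 16.
(1260 - 1) mod 16 = 11, so s[1260] = s[12] = 11.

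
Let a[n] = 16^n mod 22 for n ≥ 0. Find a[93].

4

Computing terms: a[0] = 1; a[1] = 16; a[2] = 14; a[3] = 4; a[4] = 20; a[5] = 12; a[6] = 16.
Since a[6] = a[1] = 16, the sequence is eventually periodic: after a pre-period of length 1 it cycles with period 5.
For n ≥ 1, a[n] depends only on (n - 1) mod 5. (93 - 1) mod 5 = 2, so a[93] = a[3] = 4.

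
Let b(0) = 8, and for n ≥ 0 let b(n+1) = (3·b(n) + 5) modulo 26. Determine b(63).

Listing terms: b(0) = 8,  b(1) = 3,  b(2) = 14,  b(3) = 21,  b(4) = 16,  b(5) = 1,  b(6) = 8.
Since b(6) = b(0) = 8, the sequence is periodic with period 6.
So b(63) = b(0 + ((63-0) mod 6)) = b(3) = 21.

21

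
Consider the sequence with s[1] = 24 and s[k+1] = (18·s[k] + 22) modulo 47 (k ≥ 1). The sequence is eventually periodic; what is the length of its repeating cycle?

Listing terms: s[1] = 24; s[2] = 31; s[3] = 16; s[4] = 28; s[5] = 9; s[6] = 43; s[7] = 44; s[8] = 15; s[9] = 10; s[10] = 14; s[11] = 39; s[12] = 19; s[13] = 35; s[14] = 41; s[15] = 8; s[16] = 25; s[17] = 2; s[18] = 11; s[19] = 32; s[20] = 34; s[21] = 23; s[22] = 13; s[23] = 21; s[24] = 24.
Since s[24] = s[1] = 24, the sequence is periodic with period 23.

23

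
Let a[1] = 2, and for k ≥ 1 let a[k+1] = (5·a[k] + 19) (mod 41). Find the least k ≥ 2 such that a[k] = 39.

Computing terms: a[1] = 2; a[2] = 29; a[3] = 0; a[4] = 19; a[5] = 32; a[6] = 15; a[7] = 12; a[8] = 38; a[9] = 4; a[10] = 39; a[11] = 9; a[12] = 23; a[13] = 11; a[14] = 33; a[15] = 20; a[16] = 37; a[17] = 40; a[18] = 14; a[19] = 7; a[20] = 13; a[21] = 2.
Since a[21] = a[1] = 2, the sequence is periodic with period 20.
The value 39 first appears (with k ≥ 2) at a[10].

10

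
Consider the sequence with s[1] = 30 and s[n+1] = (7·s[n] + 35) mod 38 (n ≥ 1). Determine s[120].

21

We have s[1] = 30; s[2] = 17; s[3] = 2; s[4] = 11; s[5] = 36; s[6] = 21; s[7] = 30.
The sequence repeats with period 6.
So s[120] = s[1 + ((120-1) mod 6)] = s[6] = 21.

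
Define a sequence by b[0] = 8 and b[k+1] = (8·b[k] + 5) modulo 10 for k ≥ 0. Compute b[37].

9

Computing terms: b[0] = 8; b[1] = 9; b[2] = 7; b[3] = 1; b[4] = 3; b[5] = 9.
Since b[5] = b[1] = 9, the sequence is eventually periodic: after a pre-period of length 1 it cycles with period 4.
For k ≥ 1, b[k] depends only on (k - 1) mod 4. (37 - 1) mod 4 = 0, so b[37] = b[1] = 9.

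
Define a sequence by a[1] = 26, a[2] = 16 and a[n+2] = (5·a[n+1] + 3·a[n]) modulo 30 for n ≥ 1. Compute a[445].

14

Computing terms: a[1] = 26; a[2] = 16; a[3] = 8; a[4] = 28; a[5] = 14; a[6] = 4; a[7] = 2; a[8] = 22; a[9] = 26; a[10] = 16.
The sequence repeats with period 8.
So a[445] = a[1 + ((445-1) mod 8)] = a[5] = 14.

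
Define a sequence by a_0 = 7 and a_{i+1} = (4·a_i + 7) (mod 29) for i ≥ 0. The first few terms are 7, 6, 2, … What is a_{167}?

0

a_0 = 7; a_1 = 6; a_2 = 2; a_3 = 15; a_4 = 9; a_5 = 14; a_6 = 5; a_7 = 27; a_8 = 28; a_9 = 3; a_{10} = 19; a_{11} = 25; a_{12} = 20; a_{13} = 0; a_{14} = 7.
The sequence repeats with period 14.
(167 - 0) mod 14 = 13, so a_{167} = a_{13} = 0.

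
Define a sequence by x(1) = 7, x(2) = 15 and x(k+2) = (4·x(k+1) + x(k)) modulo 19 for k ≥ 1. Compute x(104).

15

x(1) = 7,  x(2) = 15,  x(3) = 10,  x(4) = 17,  x(5) = 2,  x(6) = 6,  x(7) = 7,  x(8) = 15.
Since (x(7), x(8)) = (x(1), x(2)) = (7, 15) (two consecutive terms determine the rest), the sequence is periodic with period 6.
So x(104) = x(1 + ((104-1) mod 6)) = x(2) = 15.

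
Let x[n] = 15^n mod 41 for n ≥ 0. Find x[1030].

Listing terms: x[0] = 1; x[1] = 15; x[2] = 20; x[3] = 13; x[4] = 31; x[5] = 14; x[6] = 5; x[7] = 34; x[8] = 18; x[9] = 24; x[10] = 32; x[11] = 29; x[12] = 25; x[13] = 6; x[14] = 8; x[15] = 38; x[16] = 37; x[17] = 22; x[18] = 2; x[19] = 30; x[20] = 40; x[21] = 26; x[22] = 21; x[23] = 28; x[24] = 10; x[25] = 27; x[26] = 36; x[27] = 7; x[28] = 23; x[29] = 17; x[30] = 9; x[31] = 12; x[32] = 16; x[33] = 35; x[34] = 33; x[35] = 3; x[36] = 4; x[37] = 19; x[38] = 39; x[39] = 11; x[40] = 1.
Since x[40] = x[0] = 1, the sequence is periodic with period 40.
(1030 - 0) mod 40 = 30, so x[1030] = x[30] = 9.

9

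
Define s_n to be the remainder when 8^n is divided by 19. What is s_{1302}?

1

s_1 = 8; s_2 = 7; s_3 = 18; s_4 = 11; s_5 = 12; s_6 = 1; s_7 = 8.
Since s_7 = s_1 = 8, the sequence is periodic with period 6.
So s_{1302} = s_{1 + ((1302-1) mod 6)} = s_6 = 1.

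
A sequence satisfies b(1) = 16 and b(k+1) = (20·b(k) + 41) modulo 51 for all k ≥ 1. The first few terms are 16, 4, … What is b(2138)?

40

We have b(1) = 16,  b(2) = 4,  b(3) = 19,  b(4) = 13,  b(5) = 46,  b(6) = 43,  b(7) = 34,  b(8) = 7,  b(9) = 28,  b(10) = 40,  b(11) = 25,  b(12) = 31,  b(13) = 49,  b(14) = 1,  b(15) = 10,  b(16) = 37,  b(17) = 16.
Since b(17) = b(1) = 16, the sequence is periodic with period 16.
(2138 - 1) mod 16 = 9, so b(2138) = b(10) = 40.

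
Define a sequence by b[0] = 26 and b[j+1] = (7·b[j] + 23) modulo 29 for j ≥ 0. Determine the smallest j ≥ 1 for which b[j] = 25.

4

b[0] = 26; b[1] = 2; b[2] = 8; b[3] = 21; b[4] = 25; b[5] = 24; b[6] = 17; b[7] = 26.
Since b[7] = b[0] = 26, the sequence is periodic with period 7.
The value 25 first appears (with j ≥ 1) at b[4].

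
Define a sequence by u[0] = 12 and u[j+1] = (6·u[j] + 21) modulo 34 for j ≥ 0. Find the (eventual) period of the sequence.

16

We have u[0] = 12, u[1] = 25, u[2] = 1, u[3] = 27, u[4] = 13, u[5] = 31, u[6] = 3, u[7] = 5, u[8] = 17, u[9] = 21, u[10] = 11, u[11] = 19, u[12] = 33, u[13] = 15, u[14] = 9, u[15] = 7, u[16] = 29, u[17] = 25.
Since u[17] = u[1] = 25, the sequence is eventually periodic: after a pre-period of length 1 it cycles with period 16.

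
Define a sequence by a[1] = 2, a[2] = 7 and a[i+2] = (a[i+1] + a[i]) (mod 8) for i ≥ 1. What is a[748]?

0

Computing terms: a[1] = 2; a[2] = 7; a[3] = 1; a[4] = 0; a[5] = 1; a[6] = 1; a[7] = 2; a[8] = 3; a[9] = 5; a[10] = 0; a[11] = 5; a[12] = 5; a[13] = 2; a[14] = 7.
Since (a[13], a[14]) = (a[1], a[2]) = (2, 7) (two consecutive terms determine the rest), the sequence is periodic with period 12.
So a[748] = a[1 + ((748-1) mod 12)] = a[4] = 0.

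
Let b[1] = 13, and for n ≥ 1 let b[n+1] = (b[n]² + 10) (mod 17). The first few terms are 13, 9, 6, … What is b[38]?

b[1] = 13,  b[2] = 9,  b[3] = 6,  b[4] = 12,  b[5] = 1,  b[6] = 11,  b[7] = 12.
Since b[7] = b[4] = 12, the sequence is eventually periodic: after a pre-period of length 3 it cycles with period 3.
For n ≥ 4, b[n] depends only on (n - 4) mod 3. (38 - 4) mod 3 = 1, so b[38] = b[5] = 1.

1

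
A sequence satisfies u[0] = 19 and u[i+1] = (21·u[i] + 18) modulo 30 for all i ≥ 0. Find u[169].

21

Listing terms: u[0] = 19,  u[1] = 27,  u[2] = 15,  u[3] = 3,  u[4] = 21,  u[5] = 9,  u[6] = 27.
Since u[6] = u[1] = 27, the sequence is eventually periodic: after a pre-period of length 1 it cycles with period 5.
For i ≥ 1, u[i] depends only on (i - 1) mod 5. (169 - 1) mod 5 = 3, so u[169] = u[4] = 21.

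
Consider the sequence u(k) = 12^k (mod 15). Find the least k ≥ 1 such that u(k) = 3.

We have u(0) = 1, u(1) = 12, u(2) = 9, u(3) = 3, u(4) = 6, u(5) = 12.
Since u(5) = u(1) = 12, the sequence is eventually periodic: after a pre-period of length 1 it cycles with period 4.
The value 3 first appears (with k ≥ 1) at u(3).

3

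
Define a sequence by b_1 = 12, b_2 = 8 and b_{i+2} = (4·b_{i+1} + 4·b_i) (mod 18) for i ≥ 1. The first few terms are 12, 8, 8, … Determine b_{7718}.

Computing terms: b_1 = 12,  b_2 = 8,  b_3 = 8,  b_4 = 10,  b_5 = 0,  b_6 = 4,  b_7 = 16,  b_8 = 8,  b_9 = 6,  b_{10} = 2,  b_{11} = 14,  b_{12} = 10,  b_{13} = 6,  b_{14} = 10,  b_{15} = 10,  b_{16} = 8,  b_{17} = 0,  b_{18} = 14,  b_{19} = 2,  b_{20} = 10,  b_{21} = 12,  b_{22} = 16,  b_{23} = 4,  b_{24} = 8,  b_{25} = 12,  b_{26} = 8.
Since (b_{25}, b_{26}) = (b_1, b_2) = (12, 8) (two consecutive terms determine the rest), the sequence is periodic with period 24.
(7718 - 1) mod 24 = 13, so b_{7718} = b_{14} = 10.

10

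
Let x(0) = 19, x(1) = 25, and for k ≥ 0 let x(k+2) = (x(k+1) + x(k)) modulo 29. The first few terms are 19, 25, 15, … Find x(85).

Computing terms: x(0) = 19, x(1) = 25, x(2) = 15, x(3) = 11, x(4) = 26, x(5) = 8, x(6) = 5, x(7) = 13, x(8) = 18, x(9) = 2, x(10) = 20, x(11) = 22, x(12) = 13, x(13) = 6, x(14) = 19, x(15) = 25.
The sequence repeats with period 14.
So x(85) = x(0 + ((85-0) mod 14)) = x(1) = 25.

25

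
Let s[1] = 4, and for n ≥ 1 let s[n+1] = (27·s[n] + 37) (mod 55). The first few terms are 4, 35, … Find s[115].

Listing terms: s[1] = 4; s[2] = 35; s[3] = 47; s[4] = 41; s[5] = 44; s[6] = 15; s[7] = 2; s[8] = 36; s[9] = 19; s[10] = 0; s[11] = 37; s[12] = 46; s[13] = 14; s[14] = 30; s[15] = 22; s[16] = 26; s[17] = 24; s[18] = 25; s[19] = 52; s[20] = 11; s[21] = 4.
The sequence repeats with period 20.
So s[115] = s[1 + ((115-1) mod 20)] = s[15] = 22.

22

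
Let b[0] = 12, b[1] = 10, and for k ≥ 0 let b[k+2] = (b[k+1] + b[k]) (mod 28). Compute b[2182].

14

We have b[0] = 12,  b[1] = 10,  b[2] = 22,  b[3] = 4,  b[4] = 26,  b[5] = 2,  b[6] = 0,  b[7] = 2,  b[8] = 2,  b[9] = 4,  b[10] = 6,  b[11] = 10,  b[12] = 16,  b[13] = 26,  b[14] = 14,  b[15] = 12,  b[16] = 26,  b[17] = 10,  b[18] = 8,  b[19] = 18,  b[20] = 26,  b[21] = 16,  b[22] = 14,  b[23] = 2,  b[24] = 16,  b[25] = 18,  b[26] = 6,  b[27] = 24,  b[28] = 2,  b[29] = 26,  b[30] = 0,  b[31] = 26,  b[32] = 26,  b[33] = 24,  b[34] = 22,  b[35] = 18,  b[36] = 12,  b[37] = 2,  b[38] = 14,  b[39] = 16,  b[40] = 2,  b[41] = 18,  b[42] = 20,  b[43] = 10,  b[44] = 2,  b[45] = 12,  b[46] = 14,  b[47] = 26,  b[48] = 12,  b[49] = 10.
The sequence repeats with period 48.
(2182 - 0) mod 48 = 22, so b[2182] = b[22] = 14.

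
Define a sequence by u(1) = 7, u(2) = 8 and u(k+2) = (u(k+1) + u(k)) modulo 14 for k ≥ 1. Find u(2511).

13

We have u(1) = 7; u(2) = 8; u(3) = 1; u(4) = 9; u(5) = 10; u(6) = 5; u(7) = 1; u(8) = 6; u(9) = 7; u(10) = 13; u(11) = 6; u(12) = 5; u(13) = 11; u(14) = 2; u(15) = 13; u(16) = 1; u(17) = 0; u(18) = 1; u(19) = 1; u(20) = 2; u(21) = 3; u(22) = 5; u(23) = 8; u(24) = 13; u(25) = 7; u(26) = 6; u(27) = 13; u(28) = 5; u(29) = 4; u(30) = 9; u(31) = 13; u(32) = 8; u(33) = 7; u(34) = 1; u(35) = 8; u(36) = 9; u(37) = 3; u(38) = 12; u(39) = 1; u(40) = 13; u(41) = 0; u(42) = 13; u(43) = 13; u(44) = 12; u(45) = 11; u(46) = 9; u(47) = 6; u(48) = 1; u(49) = 7; u(50) = 8.
Since (u(49), u(50)) = (u(1), u(2)) = (7, 8) (two consecutive terms determine the rest), the sequence is periodic with period 48.
So u(2511) = u(1 + ((2511-1) mod 48)) = u(15) = 13.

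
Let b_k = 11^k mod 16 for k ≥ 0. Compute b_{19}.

Listing terms: b_0 = 1, b_1 = 11, b_2 = 9, b_3 = 3, b_4 = 1.
Since b_4 = b_0 = 1, the sequence is periodic with period 4.
(19 - 0) mod 4 = 3, so b_{19} = b_3 = 3.

3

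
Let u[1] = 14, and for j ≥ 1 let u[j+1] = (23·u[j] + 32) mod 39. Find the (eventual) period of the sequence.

We have u[1] = 14, u[2] = 3, u[3] = 23, u[4] = 15, u[5] = 26, u[6] = 6, u[7] = 14.
The sequence repeats with period 6.

6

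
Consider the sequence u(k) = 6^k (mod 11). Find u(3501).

Computing terms: u(0) = 1; u(1) = 6; u(2) = 3; u(3) = 7; u(4) = 9; u(5) = 10; u(6) = 5; u(7) = 8; u(8) = 4; u(9) = 2; u(10) = 1.
Since u(10) = u(0) = 1, the sequence is periodic with period 10.
(3501 - 0) mod 10 = 1, so u(3501) = u(1) = 6.

6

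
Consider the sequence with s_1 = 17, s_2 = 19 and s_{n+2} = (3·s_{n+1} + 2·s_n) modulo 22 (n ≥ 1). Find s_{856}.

We have s_1 = 17,  s_2 = 19,  s_3 = 3,  s_4 = 3,  s_5 = 15,  s_6 = 7,  s_7 = 7,  s_8 = 13,  s_9 = 9,  s_{10} = 9,  s_{11} = 1,  s_{12} = 21,  s_{13} = 21,  s_{14} = 17,  s_{15} = 5,  s_{16} = 5,  s_{17} = 3,  s_{18} = 19,  s_{19} = 19,  s_{20} = 7,  s_{21} = 15,  s_{22} = 15,  s_{23} = 9,  s_{24} = 13,  s_{25} = 13,  s_{26} = 21,  s_{27} = 1,  s_{28} = 1,  s_{29} = 5,  s_{30} = 17,  s_{31} = 17,  s_{32} = 19.
The sequence repeats with period 30.
(856 - 1) mod 30 = 15, so s_{856} = s_{16} = 5.

5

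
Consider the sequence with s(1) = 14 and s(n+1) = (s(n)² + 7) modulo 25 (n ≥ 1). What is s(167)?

21

Computing terms: s(1) = 14,  s(2) = 3,  s(3) = 16,  s(4) = 13,  s(5) = 1,  s(6) = 8,  s(7) = 21,  s(8) = 23,  s(9) = 11,  s(10) = 3.
Since s(10) = s(2) = 3, the sequence is eventually periodic: after a pre-period of length 1 it cycles with period 8.
For n ≥ 2, s(n) depends only on (n - 2) mod 8. (167 - 2) mod 8 = 5, so s(167) = s(7) = 21.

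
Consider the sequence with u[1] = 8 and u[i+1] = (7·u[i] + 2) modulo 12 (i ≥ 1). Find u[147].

0

We have u[1] = 8; u[2] = 10; u[3] = 0; u[4] = 2; u[5] = 4; u[6] = 6; u[7] = 8.
Since u[7] = u[1] = 8, the sequence is periodic with period 6.
(147 - 1) mod 6 = 2, so u[147] = u[3] = 0.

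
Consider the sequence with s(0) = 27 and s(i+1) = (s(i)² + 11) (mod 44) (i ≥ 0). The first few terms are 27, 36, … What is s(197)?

s(0) = 27, s(1) = 36, s(2) = 31, s(3) = 4, s(4) = 27.
The sequence repeats with period 4.
(197 - 0) mod 4 = 1, so s(197) = s(1) = 36.

36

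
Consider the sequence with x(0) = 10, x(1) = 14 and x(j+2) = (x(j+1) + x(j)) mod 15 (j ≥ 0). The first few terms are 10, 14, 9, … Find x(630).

Listing terms: x(0) = 10; x(1) = 14; x(2) = 9; x(3) = 8; x(4) = 2; x(5) = 10; x(6) = 12; x(7) = 7; x(8) = 4; x(9) = 11; x(10) = 0; x(11) = 11; x(12) = 11; x(13) = 7; x(14) = 3; x(15) = 10; x(16) = 13; x(17) = 8; x(18) = 6; x(19) = 14; x(20) = 5; x(21) = 4; x(22) = 9; x(23) = 13; x(24) = 7; x(25) = 5; x(26) = 12; x(27) = 2; x(28) = 14; x(29) = 1; x(30) = 0; x(31) = 1; x(32) = 1; x(33) = 2; x(34) = 3; x(35) = 5; x(36) = 8; x(37) = 13; x(38) = 6; x(39) = 4; x(40) = 10; x(41) = 14.
Since (x(40), x(41)) = (x(0), x(1)) = (10, 14) (two consecutive terms determine the rest), the sequence is periodic with period 40.
(630 - 0) mod 40 = 30, so x(630) = x(30) = 0.

0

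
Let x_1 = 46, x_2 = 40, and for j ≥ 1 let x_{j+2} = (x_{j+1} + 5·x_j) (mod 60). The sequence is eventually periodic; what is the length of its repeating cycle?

6

x_1 = 46; x_2 = 40; x_3 = 30; x_4 = 50; x_5 = 20; x_6 = 30; x_7 = 10; x_8 = 40; x_9 = 30.
Since (x_8, x_9) = (x_2, x_3) = (40, 30) (two consecutive terms determine the rest), the sequence is eventually periodic: after a pre-period of length 1 it cycles with period 6.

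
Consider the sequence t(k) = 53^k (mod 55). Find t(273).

3

t(0) = 1,  t(1) = 53,  t(2) = 4,  t(3) = 47,  t(4) = 16,  t(5) = 23,  t(6) = 9,  t(7) = 37,  t(8) = 36,  t(9) = 38,  t(10) = 34,  t(11) = 42,  t(12) = 26,  t(13) = 3,  t(14) = 49,  t(15) = 12,  t(16) = 31,  t(17) = 48,  t(18) = 14,  t(19) = 27,  t(20) = 1.
The sequence repeats with period 20.
So t(273) = t(0 + ((273-0) mod 20)) = t(13) = 3.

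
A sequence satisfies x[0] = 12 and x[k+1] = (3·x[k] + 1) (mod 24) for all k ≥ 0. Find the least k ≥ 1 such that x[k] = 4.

4

Listing terms: x[0] = 12, x[1] = 13, x[2] = 16, x[3] = 1, x[4] = 4, x[5] = 13.
Since x[5] = x[1] = 13, the sequence is eventually periodic: after a pre-period of length 1 it cycles with period 4.
The value 4 first appears (with k ≥ 1) at x[4].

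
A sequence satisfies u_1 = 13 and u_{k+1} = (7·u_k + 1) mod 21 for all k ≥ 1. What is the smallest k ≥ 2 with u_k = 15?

3

We have u_1 = 13; u_2 = 8; u_3 = 15; u_4 = 1; u_5 = 8.
Since u_5 = u_2 = 8, the sequence is eventually periodic: after a pre-period of length 1 it cycles with period 3.
The value 15 first appears (with k ≥ 2) at u_3.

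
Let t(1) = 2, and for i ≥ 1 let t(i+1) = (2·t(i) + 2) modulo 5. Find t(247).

4

Computing terms: t(1) = 2, t(2) = 1, t(3) = 4, t(4) = 0, t(5) = 2.
Since t(5) = t(1) = 2, the sequence is periodic with period 4.
(247 - 1) mod 4 = 2, so t(247) = t(3) = 4.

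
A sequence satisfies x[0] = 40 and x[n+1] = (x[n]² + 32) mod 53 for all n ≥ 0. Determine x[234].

16

Computing terms: x[0] = 40, x[1] = 42, x[2] = 47, x[3] = 15, x[4] = 45, x[5] = 43, x[6] = 26, x[7] = 19, x[8] = 22, x[9] = 39, x[10] = 16, x[11] = 23, x[12] = 31, x[13] = 39.
Since x[13] = x[9] = 39, the sequence is eventually periodic: after a pre-period of length 9 it cycles with period 4.
For n ≥ 9, x[n] depends only on (n - 9) mod 4. (234 - 9) mod 4 = 1, so x[234] = x[10] = 16.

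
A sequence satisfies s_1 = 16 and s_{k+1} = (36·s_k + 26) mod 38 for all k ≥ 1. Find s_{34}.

s_1 = 16,  s_2 = 32,  s_3 = 0,  s_4 = 26,  s_5 = 12,  s_6 = 2,  s_7 = 22,  s_8 = 20,  s_9 = 24,  s_{10} = 16.
The sequence repeats with period 9.
So s_{34} = s_{1 + ((34-1) mod 9)} = s_7 = 22.

22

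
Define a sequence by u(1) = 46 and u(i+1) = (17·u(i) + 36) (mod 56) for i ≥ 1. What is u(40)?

Listing terms: u(1) = 46, u(2) = 34, u(3) = 54, u(4) = 2, u(5) = 14, u(6) = 50, u(7) = 46.
The sequence repeats with period 6.
So u(40) = u(1 + ((40-1) mod 6)) = u(4) = 2.

2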